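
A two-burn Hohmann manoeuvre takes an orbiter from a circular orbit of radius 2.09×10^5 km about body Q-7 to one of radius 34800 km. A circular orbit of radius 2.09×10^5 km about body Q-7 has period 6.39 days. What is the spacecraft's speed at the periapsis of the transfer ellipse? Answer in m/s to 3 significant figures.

v = 7630 m/s

From Kepler's third law T² = 4π²r³/μ at r = 2.09×10^5 km, T = 6.39 days = 6.39 × 86400 s = 5.52096×10^5 s: μ = 4π²r³/T² = 1.18241×10^6 km³/s².
Semi-major axis of the transfer orbit: a_t = (2.090×10^5 + 34800)/2 = 1.219×10^5 km.
The periapsis of the transfer ellipse is at r = 34800 km.
Vis-viva: v = √[μ(2/r − 1/a_t)] = √[1.18241×10^6 × (2/34800 − 1/1.219×10^5)] = 7.632 km/s.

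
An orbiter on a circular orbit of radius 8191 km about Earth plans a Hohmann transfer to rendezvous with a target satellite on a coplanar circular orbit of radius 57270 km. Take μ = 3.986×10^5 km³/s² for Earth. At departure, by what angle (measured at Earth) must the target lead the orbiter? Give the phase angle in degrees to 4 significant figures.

Transfer-ellipse semi-major axis a_t = (r₁ + r₂)/2 = (8191 + 57270)/2 = 32730.5 km.
Transfer time t = π√(a_t³/μ) = 29465 s.
The target's mean motion on its circular orbit is ω₂ = √(μ/r₂³) = 4.6066×10^-5 rad/s.
Angle swept by the target during transfer: ω₂·t = 1.3573 rad = 77.77°.
The orbiter traverses 180° on the transfer ellipse, so the target must lead by 180° − 77.77° = 102.2°.

φ = 102.2°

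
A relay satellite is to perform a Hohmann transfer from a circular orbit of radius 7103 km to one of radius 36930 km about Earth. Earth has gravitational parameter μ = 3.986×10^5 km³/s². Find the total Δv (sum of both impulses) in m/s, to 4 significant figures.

Semi-major axis of the transfer orbit: a_t = (7103 + 36930)/2 = 22016.5 km.
Circular speed at r₁: v₁ = √(μ/r₁) = √(3.986×10^5/7103) = 7.491 km/s.
Transfer-orbit speed at r₁ (vis-viva equation): v_p = √[μ(2/r₁ − 1/a_t)] = 9.702 km/s.
First burn Δv₁ = |v_p − v₁| = 2.211 km/s.
Circular speed at r₂: v₂ = √(μ/r₂) = 3.285 km/s.
Transfer-orbit speed at r₂: v_a = √[μ(2/r₂ − 1/a_t)] = 1.866 km/s.
Second burn Δv₂ = |v₂ − v_a| = 1.419 km/s.
Total Δv = Δv₁ + Δv₂ = 3.630 km/s.

Δv = 3630 m/s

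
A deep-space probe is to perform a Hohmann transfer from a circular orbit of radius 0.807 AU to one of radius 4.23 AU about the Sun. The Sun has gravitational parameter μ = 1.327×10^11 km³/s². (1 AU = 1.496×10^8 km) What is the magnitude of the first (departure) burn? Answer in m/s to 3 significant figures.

Δv₁ = 9810 m/s

In km: r₁ = 0.807 × 1.496×10^8 = 1.207272×10^8 km; r₂ = 4.23 × 1.496×10^8 = 6.32808×10^8 km.
Transfer-ellipse semi-major axis a_t = (r₁ + r₂)/2 = (1.207272×10^8 + 6.32808×10^8)/2 = 3.767676×10^8 km.
Circular speed at r = 1.207272×10^8 km: v_c = √(μ/r) = 33.154 km/s.
Transfer-orbit speed at the same r (vis-viva, a = a_t): v_t = √[μ(2/r − 1/a_t)] = 42.967 km/s.
Δv₁ = |v_t − v_c| = |42.967 − 33.154| = 9.813 km/s.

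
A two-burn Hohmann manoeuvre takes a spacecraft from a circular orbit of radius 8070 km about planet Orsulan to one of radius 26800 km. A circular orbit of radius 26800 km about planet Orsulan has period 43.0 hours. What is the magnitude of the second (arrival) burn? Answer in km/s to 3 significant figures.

From Kepler's third law T² = 4π²r³/μ at r = 26800 km, T = 43.0 hours = 43.0 × 3600 s = 1.548×10^5 s: μ = 4π²r³/T² = 31711.9 km³/s².
The Hohmann ellipse has a_t = (r₁ + r₂)/2 = 17435 km.
On the circular orbit at r = 26800 km, v_c = √(μ/r) = 1.0878 km/s.
Transfer-orbit speed at the same r (vis-viva, a = a_t): v_t = √[μ(2/r − 1/a_t)] = 0.74006 km/s.
Δv₂ = |v_t − v_c| = |0.74006 − 1.0878| = 0.3477 km/s.

Δv₂ = 0.348 km/s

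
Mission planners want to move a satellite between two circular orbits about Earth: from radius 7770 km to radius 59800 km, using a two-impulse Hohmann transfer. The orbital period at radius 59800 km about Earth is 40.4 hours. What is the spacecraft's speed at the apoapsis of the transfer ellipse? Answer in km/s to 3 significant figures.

v = 1.24 km/s

From Kepler's third law T² = 4π²r³/μ at r = 59800 km, T = 40.4 hours = 40.4 × 3600 s = 1.4544×10^5 s: μ = 4π²r³/T² = 3.99113×10^5 km³/s².
The Hohmann ellipse has a_t = (r₁ + r₂)/2 = 33785 km.
At apoapsis, r = 59800 km.
From the vis-viva equation, v = √[μ(2/r − 1/a_t)] = 1.239 km/s.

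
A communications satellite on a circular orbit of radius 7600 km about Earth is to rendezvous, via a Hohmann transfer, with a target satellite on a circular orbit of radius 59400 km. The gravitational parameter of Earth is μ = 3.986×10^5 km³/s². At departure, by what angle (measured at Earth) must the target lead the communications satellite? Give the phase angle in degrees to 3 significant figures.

Transfer-ellipse semi-major axis a_t = (r₁ + r₂)/2 = (7600 + 59400)/2 = 33500 km.
The half-period of the transfer ellipse is t = π√(a_t³/μ) = 30510.4 s.
The target's mean motion on its circular orbit is ω₂ = √(μ/r₂³) = 4.36103×10^-5 rad/s.
Angle swept by the target during transfer: ω₂·t = 1.3306 rad = 76.24°.
Arrival is 180° from departure on the ellipse, so φ = 180° − 76.24° = 104°.

φ = 104°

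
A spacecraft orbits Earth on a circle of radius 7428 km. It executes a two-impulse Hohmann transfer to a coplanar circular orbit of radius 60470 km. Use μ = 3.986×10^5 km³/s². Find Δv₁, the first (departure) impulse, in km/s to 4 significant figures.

Δv₁ = 2.451 km/s

The Hohmann ellipse has a_t = (r₁ + r₂)/2 = 33949 km.
Circular speed at r = 7428 km: v_c = √(μ/r) = 7.3254 km/s.
Transfer-orbit speed at the same r (vis-viva, a = a_t): v_t = √[μ(2/r − 1/a_t)] = 9.7766 km/s.
Δv₁ = |v_t − v_c| = |9.7766 − 7.3254| = 2.451 km/s.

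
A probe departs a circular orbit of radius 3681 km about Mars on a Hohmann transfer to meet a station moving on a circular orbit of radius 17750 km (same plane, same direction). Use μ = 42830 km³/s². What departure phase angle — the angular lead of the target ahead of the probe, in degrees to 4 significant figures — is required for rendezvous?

φ = 95.57°

Transfer-ellipse semi-major axis a_t = (r₁ + r₂)/2 = (3681 + 17750)/2 = 10715.5 km.
Transfer time t = π√(a_t³/μ) = 16838 s.
The target's mean motion on its circular orbit is ω₂ = √(μ/r₂³) = 8.7514×10^-5 rad/s.
Angle swept by the target during transfer: ω₂·t = 1.4736 rad = 84.43°.
Arrival is 180° from departure on the ellipse, so φ = 180° − 84.43° = 95.57°.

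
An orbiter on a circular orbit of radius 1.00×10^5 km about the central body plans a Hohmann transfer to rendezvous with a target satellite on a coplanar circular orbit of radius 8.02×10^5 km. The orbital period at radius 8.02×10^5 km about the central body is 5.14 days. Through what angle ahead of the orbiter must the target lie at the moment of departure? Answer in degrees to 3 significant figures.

φ = 104°

From Kepler's third law T² = 4π²r³/μ at r = 8.02×10^5 km, T = 5.14 days = 5.14 × 86400 s = 4.44096×10^5 s: μ = 4π²r³/T² = 1.03259×10^8 km³/s².
The Hohmann ellipse has a_t = (r₁ + r₂)/2 = 4.510×10^5 km.
The half-period of the transfer ellipse is t = π√(a_t³/μ) = 93638 s.
The target's mean motion on its circular orbit is ω₂ = √(μ/r₂³) = 1.4148×10^-5 rad/s.
Angle swept by the target during transfer: ω₂·t = 1.3248 rad = 75.91°.
Arrival is 180° from departure on the ellipse, so φ = 180° − 75.91° = 104°.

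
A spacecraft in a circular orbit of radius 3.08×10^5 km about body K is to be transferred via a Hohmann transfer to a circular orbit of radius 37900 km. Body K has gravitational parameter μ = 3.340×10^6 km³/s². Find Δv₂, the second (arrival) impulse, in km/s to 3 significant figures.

The Hohmann ellipse has a_t = (r₁ + r₂)/2 = 1.7295×10^5 km.
Circular speed at r = 37900 km: v_c = √(μ/r) = 9.3876 km/s.
Transfer-orbit speed at the same r (vis-viva, a = a_t): v_t = √[μ(2/r − 1/a_t)] = 12.528 km/s.
Δv₂ = |v_t − v_c| = |12.528 − 9.3876| = 3.140 km/s.

Δv₂ = 3.14 km/s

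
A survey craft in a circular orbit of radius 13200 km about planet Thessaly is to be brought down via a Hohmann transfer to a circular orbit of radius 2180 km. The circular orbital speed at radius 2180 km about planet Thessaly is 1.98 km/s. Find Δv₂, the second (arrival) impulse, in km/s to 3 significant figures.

Δv₂ = 0.614 km/s

From the circular-orbit relation v² = μ/r at r = 2180 km: μ = v²r = (1.98)² × 2180 = 8546.47 km³/s².
Transfer-ellipse semi-major axis a_t = (r₁ + r₂)/2 = (13200 + 2180)/2 = 7690 km.
On the circular orbit at r = 2180 km, v_c = √(μ/r) = 1.9800 km/s.
Vis-viva on the transfer ellipse at r = 2180 km gives v_t = √[μ(2/r − 1/a_t)] = 2.5941 km/s.
Δv₂ = |v_t − v_c| = |2.5941 − 1.9800| = 0.6141 km/s.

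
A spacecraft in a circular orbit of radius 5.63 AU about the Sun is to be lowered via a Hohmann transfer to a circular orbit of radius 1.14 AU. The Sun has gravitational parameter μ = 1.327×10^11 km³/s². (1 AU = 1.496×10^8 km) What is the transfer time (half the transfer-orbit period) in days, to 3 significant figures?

In km: r₁ = 5.63 × 1.496×10^8 = 8.42248×10^8 km; r₂ = 1.14 × 1.496×10^8 = 1.70544×10^8 km.
Semi-major axis of the transfer orbit: a_t = (8.42248×10^8 + 1.70544×10^8)/2 = 5.06396×10^8 km.
Transfer time t = π√(a_t³/μ) = π√((5.06396×10^8)³ / 1.327×10^11) = 9.828×10^7 s.
Converting: 9.828×10^7 s ÷ 86400 s/day = 1140 days.

t = 1140 days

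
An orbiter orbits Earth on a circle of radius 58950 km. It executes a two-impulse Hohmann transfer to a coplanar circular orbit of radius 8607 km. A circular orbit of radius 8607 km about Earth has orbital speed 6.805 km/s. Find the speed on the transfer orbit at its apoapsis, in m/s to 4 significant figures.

v = 1313 m/s

From the circular-orbit relation v² = μ/r at r = 8607 km: μ = v²r = (6.805)² × 8607 = 3.98573×10^5 km³/s².
Transfer-ellipse semi-major axis a_t = (r₁ + r₂)/2 = (58950 + 8607)/2 = 33778.5 km.
The apoapsis of the transfer ellipse is at r = 58950 km.
Applying v² = μ(2/r − 1/a_t): v = 1.313 km/s.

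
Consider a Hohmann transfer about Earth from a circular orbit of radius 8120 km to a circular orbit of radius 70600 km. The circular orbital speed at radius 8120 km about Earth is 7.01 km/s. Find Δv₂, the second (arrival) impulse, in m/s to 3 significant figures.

From the circular-orbit relation v² = μ/r at r = 8120 km: μ = v²r = (7.01)² × 8120 = 3.99018×10^5 km³/s².
Semi-major axis of the transfer orbit: a_t = (8120 + 70600)/2 = 39360 km.
Circular speed at r = 70600 km: v_c = √(μ/r) = 2.3774 km/s.
Transfer-orbit speed at the same r (vis-viva, a = a_t): v_t = √[μ(2/r − 1/a_t)] = 1.0798 km/s.
Δv₂ = |v_t − v_c| = |1.0798 − 2.3774| = 1.298 km/s.

Δv₂ = 1300 m/s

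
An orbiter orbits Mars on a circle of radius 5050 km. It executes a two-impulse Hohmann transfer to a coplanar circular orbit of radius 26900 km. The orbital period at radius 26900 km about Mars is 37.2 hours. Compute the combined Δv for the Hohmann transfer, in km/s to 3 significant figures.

Δv = 1.42 km/s

From Kepler's third law T² = 4π²r³/μ at r = 26900 km, T = 37.2 hours = 37.2 × 3600 s = 1.3392×10^5 s: μ = 4π²r³/T² = 42847.5 km³/s².
Semi-major axis of the transfer orbit: a_t = (5050 + 26900)/2 = 15975 km.
Circular speed at r₁: v₁ = √(μ/r₁) = √(42847.5/5050) = 2.912844 km/s.
Transfer-orbit speed at r₁ (v² = μ(2/r − 1/a)): v_p = √[μ(2/r₁ − 1/a_t)] = 3.779835 km/s.
First burn Δv₁ = |v_p − v₁| = 0.86699 km/s.
Circular speed at r₂: v₂ = √(μ/r₂) = 1.26208 km/s.
Transfer-orbit speed at r₂: v_a = √[μ(2/r₂ − 1/a_t)] = 0.709597 km/s.
Second burn Δv₂ = |v₂ − v_a| = 0.55248 km/s.
Δv = Δv₁ + Δv₂ = 0.86699 + 0.55248 = 1.419 km/s.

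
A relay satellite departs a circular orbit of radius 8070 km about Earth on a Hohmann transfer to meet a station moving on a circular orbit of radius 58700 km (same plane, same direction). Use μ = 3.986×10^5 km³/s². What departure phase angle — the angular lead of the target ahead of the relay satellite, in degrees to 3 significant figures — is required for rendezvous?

φ = 103°

The Hohmann ellipse has a_t = (r₁ + r₂)/2 = 33385 km.
The half-period of the transfer ellipse is t = π√(a_t³/μ) = 30353.5 s.
Target angular speed ω₂ = √(μ/r₂³) = 4.43927×10^-5 rad/s.
Angle swept by the target during transfer: ω₂·t = 1.34747 rad = 77.20°.
The relay satellite traverses 180° on the transfer ellipse, so the target must lead by 180° − 77.20° = 103°.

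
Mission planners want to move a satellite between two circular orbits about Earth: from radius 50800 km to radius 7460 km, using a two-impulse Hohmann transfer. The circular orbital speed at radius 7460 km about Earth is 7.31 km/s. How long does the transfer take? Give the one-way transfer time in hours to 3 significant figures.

From the circular-orbit relation v² = μ/r at r = 7460 km: μ = v²r = (7.31)² × 7460 = 3.98633×10^5 km³/s².
The Hohmann ellipse has a_t = (r₁ + r₂)/2 = 29130 km.
Half the transfer-orbit period gives t = π√(a_t³/μ) = 24740 s.
Converting: 24740 s ÷ 3600 s/hour = 6.87 hours.

t = 6.87 hours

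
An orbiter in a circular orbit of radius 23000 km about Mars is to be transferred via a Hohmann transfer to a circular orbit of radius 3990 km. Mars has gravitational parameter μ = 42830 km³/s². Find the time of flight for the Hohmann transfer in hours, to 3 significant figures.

Transfer-ellipse semi-major axis a_t = (r₁ + r₂)/2 = (23000 + 3990)/2 = 13495 km.
Half the transfer-orbit period gives t = π√(a_t³/μ) = 23800 s.
Converting: 23800 s ÷ 3600 s/hour = 6.61 hours.

t = 6.61 hours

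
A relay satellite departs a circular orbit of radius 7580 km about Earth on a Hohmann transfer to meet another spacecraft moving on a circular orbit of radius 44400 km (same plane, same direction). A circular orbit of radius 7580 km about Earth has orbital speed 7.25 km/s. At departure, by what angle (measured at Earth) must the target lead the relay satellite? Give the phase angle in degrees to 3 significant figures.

From the circular-orbit relation v² = μ/r at r = 7580 km: μ = v²r = (7.25)² × 7580 = 3.98424×10^5 km³/s².
Transfer-ellipse semi-major axis a_t = (r₁ + r₂)/2 = (7580 + 44400)/2 = 25990 km.
The half-period of the transfer ellipse is t = π√(a_t³/μ) = 20853.9 s.
The target's mean motion on its circular orbit is ω₂ = √(μ/r₂³) = 6.74680×10^-5 rad/s.
Angle swept by the target during transfer: ω₂·t = 1.40697 rad = 80.61°.
Arrival is 180° from departure on the ellipse, so φ = 180° − 80.61° = 99.4°.

φ = 99.4°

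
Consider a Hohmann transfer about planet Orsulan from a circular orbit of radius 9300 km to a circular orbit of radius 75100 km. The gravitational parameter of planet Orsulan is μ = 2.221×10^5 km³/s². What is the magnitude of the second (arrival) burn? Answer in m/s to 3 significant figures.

Transfer-ellipse semi-major axis a_t = (r₁ + r₂)/2 = (9300 + 75100)/2 = 42200 km.
On the circular orbit at r = 75100 km, v_c = √(μ/r) = 1.7197 km/s.
Vis-viva on the transfer ellipse at r = 75100 km gives v_t = √[μ(2/r − 1/a_t)] = 0.80731 km/s.
Δv₂ = |v_t − v_c| = |0.80731 − 1.7197| = 0.9124 km/s.

Δv₂ = 912 m/s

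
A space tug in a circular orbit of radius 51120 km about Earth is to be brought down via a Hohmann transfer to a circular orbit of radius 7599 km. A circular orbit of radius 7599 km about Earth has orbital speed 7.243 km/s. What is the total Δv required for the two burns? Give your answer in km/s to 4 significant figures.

From the circular-orbit relation v² = μ/r at r = 7599 km: μ = v²r = (7.243)² × 7599 = 3.98652×10^5 km³/s².
The Hohmann ellipse has a_t = (r₁ + r₂)/2 = 29359.5 km.
At r₁ the circular-orbit speed is v₁ = √(μ/r₁) = 2.793 km/s.
On the transfer ellipse at r₁, vis-viva equation gives v_a = √[μ(2/r₁ − 1/a_t)] = 1.421 km/s.
First burn Δv₁ = |v_a − v₁| = 1.372 km/s.
Circular speed at r₂: v₂ = √(μ/r₂) = 7.243 km/s.
Transfer-orbit speed at r₂: v_p = √[μ(2/r₂ − 1/a_t)] = 9.557 km/s.
Second burn Δv₂ = |v₂ − v_p| = 2.314 km/s.
Δv = Δv₁ + Δv₂ = 1.372 + 2.314 = 3.686 km/s.

Δv = 3.686 km/s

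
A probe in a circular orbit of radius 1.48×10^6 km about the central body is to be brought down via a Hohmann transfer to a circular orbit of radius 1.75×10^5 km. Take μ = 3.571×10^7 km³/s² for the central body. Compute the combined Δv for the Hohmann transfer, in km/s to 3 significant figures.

Transfer-ellipse semi-major axis a_t = (r₁ + r₂)/2 = (1.480×10^6 + 1.750×10^5)/2 = 8.275×10^5 km.
At r₁ the circular-orbit speed is v₁ = √(μ/r₁) = 4.912 km/s.
Transfer-orbit speed at r₁ (vis-viva): v_a = √[μ(2/r₁ − 1/a_t)] = 2.259 km/s.
First burn Δv₁ = |v_a − v₁| = 2.653 km/s.
Circular speed at r₂: v₂ = √(μ/r₂) = 14.285 km/s.
Transfer-orbit speed at r₂: v_p = √[μ(2/r₂ − 1/a_t)] = 19.104 km/s.
Second burn Δv₂ = |v₂ − v_p| = 4.819 km/s.
Δv = Δv₁ + Δv₂ = 2.653 + 4.819 = 7.472 km/s.

Δv = 7.47 km/s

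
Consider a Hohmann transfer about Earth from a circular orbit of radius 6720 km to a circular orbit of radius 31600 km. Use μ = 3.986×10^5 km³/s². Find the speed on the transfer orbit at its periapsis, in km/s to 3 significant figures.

v = 9.89 km/s

Transfer-ellipse semi-major axis a_t = (r₁ + r₂)/2 = (6720 + 31600)/2 = 19160 km.
The periapsis of the transfer ellipse is at r = 6720 km.
Vis-viva: v = √[μ(2/r − 1/a_t)] = √[3.986×10^5 × (2/6720 − 1/19160)] = 9.891 km/s.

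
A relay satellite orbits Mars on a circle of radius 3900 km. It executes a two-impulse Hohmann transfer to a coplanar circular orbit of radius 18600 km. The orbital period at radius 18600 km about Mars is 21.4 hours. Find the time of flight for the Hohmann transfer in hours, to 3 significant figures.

t = 5.03 hours

From Kepler's third law T² = 4π²r³/μ at r = 18600 km, T = 21.4 hours = 21.4 × 3600 s = 77040 s: μ = 4π²r³/T² = 42802.2 km³/s².
Transfer-ellipse semi-major axis a_t = (r₁ + r₂)/2 = (3900 + 18600)/2 = 11250 km.
By Kepler's third law the transfer-orbit period is T = 2π√(a_t³/μ), so t = T/2 = 18120 s.
Converting: 18120 s ÷ 3600 s/hour = 5.03 hours.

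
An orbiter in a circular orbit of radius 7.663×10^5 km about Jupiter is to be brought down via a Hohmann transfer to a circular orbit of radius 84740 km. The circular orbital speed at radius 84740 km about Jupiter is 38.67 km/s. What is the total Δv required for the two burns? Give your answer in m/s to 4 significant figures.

From the circular-orbit relation v² = μ/r at r = 84740 km: μ = v²r = (38.67)² × 84740 = 1.26718×10^8 km³/s².
The Hohmann ellipse has a_t = (r₁ + r₂)/2 = 4.2552×10^5 km.
At r₁ the circular-orbit speed is v₁ = √(μ/r₁) = 12.86 km/s.
Transfer-orbit speed at r₁ (vis-viva): v_a = √[μ(2/r₁ − 1/a_t)] = 5.739 km/s.
First burn Δv₁ = |v_a − v₁| = 7.121 km/s.
At r₂, v₂ = √(μ/r₂) = 38.67 km/s.
Transfer-orbit speed at r₂: v_p = √[μ(2/r₂ − 1/a_t)] = 51.89 km/s.
Second burn Δv₂ = |v₂ − v_p| = 13.22 km/s.
Total Δv = Δv₁ + Δv₂ = 20.34 km/s.

Δv = 20340 m/s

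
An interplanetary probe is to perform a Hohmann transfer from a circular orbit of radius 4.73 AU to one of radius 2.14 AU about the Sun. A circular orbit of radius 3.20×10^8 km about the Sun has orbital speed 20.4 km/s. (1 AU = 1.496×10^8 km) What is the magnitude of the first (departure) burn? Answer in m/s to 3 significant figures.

Δv₁ = 2890 m/s

From the circular-orbit relation v² = μ/r at r = 3.20×10^8 km: μ = v²r = (20.4)² × 3.20×10^8 = 1.33171×10^11 km³/s².
In km: r₁ = 4.73 × 1.496×10^8 = 7.07608×10^8 km; r₂ = 2.14 × 1.496×10^8 = 3.20144×10^8 km.
The Hohmann ellipse has a_t = (r₁ + r₂)/2 = 5.13876×10^8 km.
Circular speed at r = 7.07608×10^8 km: v_c = √(μ/r) = 13.72 km/s.
Vis-viva on the transfer ellipse at r = 7.07608×10^8 km gives v_t = √[μ(2/r − 1/a_t)] = 10.83 km/s.
Δv₁ = |v_t − v_c| = |10.83 − 13.72| = 2.890 km/s.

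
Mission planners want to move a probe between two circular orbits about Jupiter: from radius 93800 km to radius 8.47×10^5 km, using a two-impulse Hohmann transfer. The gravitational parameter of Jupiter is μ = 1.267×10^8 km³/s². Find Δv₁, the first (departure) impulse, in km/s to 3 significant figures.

The Hohmann ellipse has a_t = (r₁ + r₂)/2 = 4.704×10^5 km.
On the circular orbit at r = 93800 km, v_c = √(μ/r) = 36.753 km/s.
Vis-viva on the transfer ellipse at r = 93800 km gives v_t = √[μ(2/r − 1/a_t)] = 49.317 km/s.
Δv₁ = |v_t − v_c| = |49.317 − 36.753| = 12.56 km/s.

Δv₁ = 12.6 km/s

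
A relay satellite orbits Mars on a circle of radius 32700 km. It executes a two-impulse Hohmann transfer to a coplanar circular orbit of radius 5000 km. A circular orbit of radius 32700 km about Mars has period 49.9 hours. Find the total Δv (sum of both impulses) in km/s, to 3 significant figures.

Δv = 1.48 km/s

From Kepler's third law T² = 4π²r³/μ at r = 32700 km, T = 49.9 hours = 49.9 × 3600 s = 1.7964×10^5 s: μ = 4π²r³/T² = 42775.7 km³/s².
Semi-major axis of the transfer orbit: a_t = (32700 + 5000)/2 = 18850 km.
At r₁ the circular-orbit speed is v₁ = √(μ/r₁) = 1.14373 km/s.
Transfer-orbit speed at r₁ (vis-viva equation): v_a = √[μ(2/r₁ − 1/a_t)] = 0.589052 km/s.
First burn Δv₁ = |v_a − v₁| = 0.5547 km/s.
Circular speed at r₂: v₂ = √(μ/r₂) = 2.9249 km/s.
Transfer-orbit speed at r₂: v_p = √[μ(2/r₂ − 1/a_t)] = 3.8524 km/s.
Second burn Δv₂ = |v₂ − v_p| = 0.9275 km/s.
Total Δv = Δv₁ + Δv₂ = 1.482 km/s.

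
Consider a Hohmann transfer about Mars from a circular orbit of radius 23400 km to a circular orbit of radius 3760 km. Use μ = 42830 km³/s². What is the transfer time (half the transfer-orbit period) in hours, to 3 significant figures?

t = 6.67 hours

Transfer-ellipse semi-major axis a_t = (r₁ + r₂)/2 = (23400 + 3760)/2 = 13580 km.
Half the transfer-orbit period gives t = π√(a_t³/μ) = 24020 s.
Converting: 24020 s ÷ 3600 s/hour = 6.67 hours.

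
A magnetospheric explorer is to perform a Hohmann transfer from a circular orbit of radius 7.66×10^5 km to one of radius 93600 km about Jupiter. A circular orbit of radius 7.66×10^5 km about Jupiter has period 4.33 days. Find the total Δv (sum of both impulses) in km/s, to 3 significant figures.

Δv = 19.2 km/s

From Kepler's third law T² = 4π²r³/μ at r = 7.66×10^5 km, T = 4.33 days = 4.33 × 86400 s = 3.74112×10^5 s: μ = 4π²r³/T² = 1.26778×10^8 km³/s².
Semi-major axis of the transfer orbit: a_t = (7.660×10^5 + 93600)/2 = 4.298×10^5 km.
Circular speed at r₁: v₁ = √(μ/r₁) = √(1.26778×10^8/7.660×10^5) = 12.865 km/s.
Transfer-orbit speed at r₁ (vis-viva equation): v_a = √[μ(2/r₁ − 1/a_t)] = 6.0036 km/s.
First burn Δv₁ = |v_a − v₁| = 6.861 km/s.
Circular speed at r₂: v₂ = √(μ/r₂) = 36.80 km/s.
Transfer-orbit speed at r₂: v_p = √[μ(2/r₂ − 1/a_t)] = 49.13 km/s.
Second burn Δv₂ = |v₂ − v_p| = 12.33 km/s.
Total Δv = Δv₁ + Δv₂ = 19.19 km/s.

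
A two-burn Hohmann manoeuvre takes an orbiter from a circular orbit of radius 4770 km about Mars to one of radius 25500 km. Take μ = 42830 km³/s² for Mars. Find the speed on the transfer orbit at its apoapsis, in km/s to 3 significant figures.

v = 0.728 km/s

Transfer-ellipse semi-major axis a_t = (r₁ + r₂)/2 = (4770 + 25500)/2 = 15135 km.
At apoapsis, r = 25500 km.
From the vis-viva equation, v = √[μ(2/r − 1/a_t)] = 0.7276 km/s.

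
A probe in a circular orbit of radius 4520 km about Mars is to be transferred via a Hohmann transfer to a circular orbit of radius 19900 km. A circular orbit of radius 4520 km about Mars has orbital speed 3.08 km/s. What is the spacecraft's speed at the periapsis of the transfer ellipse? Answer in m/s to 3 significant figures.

v = 3930 m/s

From the circular-orbit relation v² = μ/r at r = 4520 km: μ = v²r = (3.08)² × 4520 = 42878.5 km³/s².
Transfer-ellipse semi-major axis a_t = (r₁ + r₂)/2 = (4520 + 19900)/2 = 12210 km.
The periapsis of the transfer ellipse is at r = 4520 km.
Applying v² = μ(2/r − 1/a_t): v = 3.932 km/s.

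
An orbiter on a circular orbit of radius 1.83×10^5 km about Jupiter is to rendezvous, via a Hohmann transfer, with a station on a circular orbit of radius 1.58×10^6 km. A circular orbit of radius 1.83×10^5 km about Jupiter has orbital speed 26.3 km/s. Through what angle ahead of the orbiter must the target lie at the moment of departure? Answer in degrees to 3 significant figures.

φ = 105°

From the circular-orbit relation v² = μ/r at r = 1.83×10^5 km: μ = v²r = (26.3)² × 1.83×10^5 = 1.26579×10^8 km³/s².
Semi-major axis of the transfer orbit: a_t = (1.830×10^5 + 1.580×10^6)/2 = 8.815×10^5 km.
The half-period of the transfer ellipse is t = π√(a_t³/μ) = 2.311×10^5 s.
Target angular speed ω₂ = √(μ/r₂³) = 5.665×10^-6 rad/s.
Angle swept by the target during transfer: ω₂·t = 1.3092 rad = 75.01°.
The orbiter traverses 180° on the transfer ellipse, so the target must lead by 180° − 75.01° = 105°.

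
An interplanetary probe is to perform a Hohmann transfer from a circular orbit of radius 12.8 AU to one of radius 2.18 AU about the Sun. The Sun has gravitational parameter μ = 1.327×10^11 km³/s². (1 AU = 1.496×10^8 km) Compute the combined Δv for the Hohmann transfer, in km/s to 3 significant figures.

Δv = 10.0 km/s

In km: r₁ = 12.8 × 1.496×10^8 = 1.91488×10^9 km; r₂ = 2.18 × 1.496×10^8 = 3.26128×10^8 km.
The Hohmann ellipse has a_t = (r₁ + r₂)/2 = 1.120504×10^9 km.
Circular speed at r₁: v₁ = √(μ/r₁) = √(1.327×10^11/1.91488×10^9) = 8.325 km/s.
On the transfer ellipse at r₁, vis-viva gives v_a = √[μ(2/r₁ − 1/a_t)] = 4.491 km/s.
First burn Δv₁ = |v_a − v₁| = 3.834 km/s.
Circular speed at r₂: v₂ = √(μ/r₂) = 20.172 km/s.
Transfer-orbit speed at r₂: v_p = √[μ(2/r₂ − 1/a_t)] = 26.370 km/s.
Second burn Δv₂ = |v₂ − v_p| = 6.198 km/s.
Δv = Δv₁ + Δv₂ = 3.834 + 6.198 = 10.03 km/s.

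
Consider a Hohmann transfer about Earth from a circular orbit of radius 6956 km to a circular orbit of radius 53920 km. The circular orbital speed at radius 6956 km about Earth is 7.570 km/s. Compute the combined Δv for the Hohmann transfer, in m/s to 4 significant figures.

Δv = 3925 m/s

From the circular-orbit relation v² = μ/r at r = 6956 km: μ = v²r = (7.570)² × 6956 = 3.98613×10^5 km³/s².
Transfer-ellipse semi-major axis a_t = (r₁ + r₂)/2 = (6956 + 53920)/2 = 30438 km.
At r₁ the circular-orbit speed is v₁ = √(μ/r₁) = 7.57000 km/s.
On the transfer ellipse at r₁, vis-viva equation gives v_p = √[μ(2/r₁ − 1/a_t)] = 10.0754 km/s.
First burn Δv₁ = |v_p − v₁| = 2.5054 km/s.
Circular speed at r₂: v₂ = √(μ/r₂) = 2.71895 km/s.
Transfer-orbit speed at r₂: v_a = √[μ(2/r₂ − 1/a_t)] = 1.29979 km/s.
Second burn Δv₂ = |v₂ − v_a| = 1.4192 km/s.
Total Δv = Δv₁ + Δv₂ = 3.925 km/s.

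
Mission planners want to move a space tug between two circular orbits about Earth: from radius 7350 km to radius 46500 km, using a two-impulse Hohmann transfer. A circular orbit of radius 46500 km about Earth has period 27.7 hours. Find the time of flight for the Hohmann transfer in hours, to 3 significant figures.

t = 6.10 hours

From Kepler's third law T² = 4π²r³/μ at r = 46500 km, T = 27.7 hours = 27.7 × 3600 s = 99720 s: μ = 4π²r³/T² = 3.99166×10^5 km³/s².
Semi-major axis of the transfer orbit: a_t = (7350 + 46500)/2 = 26925 km.
Transfer time t = π√(a_t³/μ) = π√((26925)³ / 3.99166×10^5) = 21970 s.
Converting: 21970 s ÷ 3600 s/hour = 6.10 hours.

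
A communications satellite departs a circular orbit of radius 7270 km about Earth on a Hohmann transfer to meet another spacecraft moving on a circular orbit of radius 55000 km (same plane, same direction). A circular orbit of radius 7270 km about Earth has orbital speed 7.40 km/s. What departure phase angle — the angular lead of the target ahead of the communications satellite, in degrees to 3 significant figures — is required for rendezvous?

From the circular-orbit relation v² = μ/r at r = 7270 km: μ = v²r = (7.40)² × 7270 = 3.98105×10^5 km³/s².
The Hohmann ellipse has a_t = (r₁ + r₂)/2 = 31135 km.
Transfer time t = π√(a_t³/μ) = 27354.2 s.
The target's mean motion on its circular orbit is ω₂ = √(μ/r₂³) = 4.89164×10^-5 rad/s.
Angle swept by the target during transfer: ω₂·t = 1.3381 rad = 76.67°.
Arrival is 180° from departure on the ellipse, so φ = 180° − 76.67° = 103°.

φ = 103°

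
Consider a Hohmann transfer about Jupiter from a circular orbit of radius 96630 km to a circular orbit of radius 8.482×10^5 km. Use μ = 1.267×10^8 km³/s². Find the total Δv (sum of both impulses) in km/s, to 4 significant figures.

The Hohmann ellipse has a_t = (r₁ + r₂)/2 = 4.72415×10^5 km.
Circular speed at r₁: v₁ = √(μ/r₁) = √(1.267×10^8/96630) = 36.21 km/s.
On the transfer ellipse at r₁, vis-viva equation gives v_p = √[μ(2/r₁ − 1/a_t)] = 48.52 km/s.
First burn Δv₁ = |v_p − v₁| = 12.31 km/s.
Circular speed at r₂: v₂ = √(μ/r₂) = 12.222 km/s.
Transfer-orbit speed at r₂: v_a = √[μ(2/r₂ − 1/a_t)] = 5.5276 km/s.
Second burn Δv₂ = |v₂ − v_a| = 6.694 km/s.
Total Δv = Δv₁ + Δv₂ = 19.00 km/s.

Δv = 19.00 km/s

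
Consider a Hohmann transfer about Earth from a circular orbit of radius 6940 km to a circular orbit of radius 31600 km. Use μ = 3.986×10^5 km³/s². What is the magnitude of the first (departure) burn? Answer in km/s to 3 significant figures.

Δv₁ = 2.13 km/s

The Hohmann ellipse has a_t = (r₁ + r₂)/2 = 19270 km.
Circular speed at r = 6940 km: v_c = √(μ/r) = 7.579 km/s.
Vis-viva on the transfer ellipse at r = 6940 km gives v_t = √[μ(2/r − 1/a_t)] = 9.705 km/s.
Δv₁ = |v_t − v_c| = |9.705 − 7.579| = 2.126 km/s.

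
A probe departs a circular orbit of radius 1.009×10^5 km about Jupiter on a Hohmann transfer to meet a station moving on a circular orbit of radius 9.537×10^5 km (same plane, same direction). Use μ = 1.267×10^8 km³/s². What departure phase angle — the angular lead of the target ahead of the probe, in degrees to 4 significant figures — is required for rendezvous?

φ = 106.0°

Semi-major axis of the transfer orbit: a_t = (1.009×10^5 + 9.537×10^5)/2 = 5.273×10^5 km.
The half-period of the transfer ellipse is t = π√(a_t³/μ) = 1.0687×10^5 s.
The target's mean motion on its circular orbit is ω₂ = √(μ/r₂³) = 1.2086×10^-5 rad/s.
Angle swept by the target during transfer: ω₂·t = 1.2916 rad = 74.00°.
The probe traverses 180° on the transfer ellipse, so the target must lead by 180° − 74.00° = 106.0°.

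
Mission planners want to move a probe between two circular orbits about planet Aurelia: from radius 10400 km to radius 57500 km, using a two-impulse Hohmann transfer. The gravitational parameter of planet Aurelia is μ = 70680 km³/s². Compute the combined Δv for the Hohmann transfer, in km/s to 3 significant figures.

Δv = 1.28 km/s

The Hohmann ellipse has a_t = (r₁ + r₂)/2 = 33950 km.
At r₁ the circular-orbit speed is v₁ = √(μ/r₁) = 2.6069 km/s.
On the transfer ellipse at r₁, vis-viva gives v_p = √[μ(2/r₁ − 1/a_t)] = 3.3927 km/s.
First burn Δv₁ = |v_p − v₁| = 0.7858 km/s.
Circular speed at r₂: v₂ = √(μ/r₂) = 1.1087 km/s.
Transfer-orbit speed at r₂: v_a = √[μ(2/r₂ − 1/a_t)] = 0.61364 km/s.
Second burn Δv₂ = |v₂ − v_a| = 0.4951 km/s.
Total Δv = Δv₁ + Δv₂ = 1.281 km/s.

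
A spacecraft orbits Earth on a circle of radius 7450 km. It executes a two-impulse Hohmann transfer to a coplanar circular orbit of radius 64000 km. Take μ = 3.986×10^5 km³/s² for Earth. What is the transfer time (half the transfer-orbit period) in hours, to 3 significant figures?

Semi-major axis of the transfer orbit: a_t = (7450 + 64000)/2 = 35725 km.
Transfer time t = π√(a_t³/μ) = π√((35725)³ / 3.986×10^5) = 33600 s.
Converting: 33600 s ÷ 3600 s/hour = 9.33 hours.

t = 9.33 hours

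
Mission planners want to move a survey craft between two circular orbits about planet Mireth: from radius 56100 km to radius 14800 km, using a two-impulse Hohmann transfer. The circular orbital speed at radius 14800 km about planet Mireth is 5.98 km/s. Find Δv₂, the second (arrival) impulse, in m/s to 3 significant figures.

Δv₂ = 1540 m/s

From the circular-orbit relation v² = μ/r at r = 14800 km: μ = v²r = (5.98)² × 14800 = 5.29254×10^5 km³/s².
Transfer-ellipse semi-major axis a_t = (r₁ + r₂)/2 = (56100 + 14800)/2 = 35450 km.
Circular speed at r = 14800 km: v_c = √(μ/r) = 5.980 km/s.
Vis-viva on the transfer ellipse at r = 14800 km gives v_t = √[μ(2/r − 1/a_t)] = 7.523 km/s.
Δv₂ = |v_t − v_c| = |7.523 − 5.980| = 1.543 km/s.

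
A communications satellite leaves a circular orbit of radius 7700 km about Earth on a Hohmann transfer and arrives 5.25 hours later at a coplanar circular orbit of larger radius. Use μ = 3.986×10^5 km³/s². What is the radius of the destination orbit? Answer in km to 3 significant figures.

r₂ = 41000 km

Transfer time t = 5.25 hours = 18900 s, and t = π√(a_t³/μ).
So a_t = (μ t²/π²)^(1/3) = (3.986×10^5 × (18900)² / π²)^(1/3) = 24344 km.
Since a_t = (r₁ + r₂)/2, r₂ = 2a_t − r₁ = 2×24344 − 7700 = 40988 km.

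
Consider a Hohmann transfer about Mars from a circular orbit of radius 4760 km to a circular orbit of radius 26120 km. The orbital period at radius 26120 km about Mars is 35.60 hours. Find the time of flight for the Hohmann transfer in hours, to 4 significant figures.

From Kepler's third law T² = 4π²r³/μ at r = 26120 km, T = 35.60 hours = 35.60 × 3600 s = 1.2816×10^5 s: μ = 4π²r³/T² = 42832.6 km³/s².
Semi-major axis of the transfer orbit: a_t = (4760 + 26120)/2 = 15440 km.
Half the transfer-orbit period gives t = π√(a_t³/μ) = 29123 s.
Converting: 29123 s ÷ 3600 s/hour = 8.090 hours.

t = 8.090 hours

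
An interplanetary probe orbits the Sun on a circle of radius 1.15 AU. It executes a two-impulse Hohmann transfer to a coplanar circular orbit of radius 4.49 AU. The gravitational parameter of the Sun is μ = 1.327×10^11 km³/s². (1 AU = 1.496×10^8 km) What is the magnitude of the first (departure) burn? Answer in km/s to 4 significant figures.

Δv₁ = 7.272 km/s

In km: r₁ = 1.15 × 1.496×10^8 = 1.7204×10^8 km; r₂ = 4.49 × 1.496×10^8 = 6.71704×10^8 km.
The Hohmann ellipse has a_t = (r₁ + r₂)/2 = 4.21872×10^8 km.
On the circular orbit at r = 1.7204×10^8 km, v_c = √(μ/r) = 27.7729 km/s.
Vis-viva on the transfer ellipse at r = 1.7204×10^8 km gives v_t = √[μ(2/r − 1/a_t)] = 35.0445 km/s.
Δv₁ = |v_t − v_c| = |35.0445 − 27.7729| = 7.272 km/s.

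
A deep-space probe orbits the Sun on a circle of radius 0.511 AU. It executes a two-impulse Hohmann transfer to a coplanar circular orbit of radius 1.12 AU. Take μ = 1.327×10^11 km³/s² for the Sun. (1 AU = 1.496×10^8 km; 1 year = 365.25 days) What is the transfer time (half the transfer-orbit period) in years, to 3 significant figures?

In km: r₁ = 0.511 × 1.496×10^8 = 7.64456×10^7 km; r₂ = 1.12 × 1.496×10^8 = 1.67552×10^8 km.
The Hohmann ellipse has a_t = (r₁ + r₂)/2 = 1.219988×10^8 km.
Half the transfer-orbit period gives t = π√(a_t³/μ) = 1.162×10^7 s.
Converting: 1.162×10^7 s ÷ 3.15576×10^7 s/year (365.25 × 86400) = 0.368 years.

t = 0.368 years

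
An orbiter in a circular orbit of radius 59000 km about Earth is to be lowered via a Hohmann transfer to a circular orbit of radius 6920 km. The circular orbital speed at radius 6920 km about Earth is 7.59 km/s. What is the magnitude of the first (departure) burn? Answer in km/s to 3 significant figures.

Δv₁ = 1.41 km/s

From the circular-orbit relation v² = μ/r at r = 6920 km: μ = v²r = (7.59)² × 6920 = 3.98648×10^5 km³/s².
Transfer-ellipse semi-major axis a_t = (r₁ + r₂)/2 = (59000 + 6920)/2 = 32960 km.
Circular speed at r = 59000 km: v_c = √(μ/r) = 2.599 km/s.
Transfer-orbit speed at the same r (vis-viva, a = a_t): v_t = √[μ(2/r − 1/a_t)] = 1.191 km/s.
Δv₁ = |v_t − v_c| = |1.191 − 2.599| = 1.408 km/s.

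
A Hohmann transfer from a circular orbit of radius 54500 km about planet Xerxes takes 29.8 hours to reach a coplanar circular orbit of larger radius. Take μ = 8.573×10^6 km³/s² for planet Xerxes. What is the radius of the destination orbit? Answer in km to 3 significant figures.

r₂ = 3.76×10^5 km

Transfer time t = 29.8 hours = 1.0728×10^5 s, and t = π√(a_t³/μ).
So a_t = (μ t²/π²)^(1/3) = (8.573×10^6 × (1.0728×10^5)² / π²)^(1/3) = 2.1542×10^5 km.
Since a_t = (r₁ + r₂)/2, r₂ = 2a_t − r₁ = 2×2.1542×10^5 − 54500 = 3.7634×10^5 km.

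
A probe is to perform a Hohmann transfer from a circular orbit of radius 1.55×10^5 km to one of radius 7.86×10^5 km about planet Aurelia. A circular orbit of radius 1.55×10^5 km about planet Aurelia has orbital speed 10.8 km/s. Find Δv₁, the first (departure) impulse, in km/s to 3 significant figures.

From the circular-orbit relation v² = μ/r at r = 1.55×10^5 km: μ = v²r = (10.8)² × 1.55×10^5 = 1.80792×10^7 km³/s².
Semi-major axis of the transfer orbit: a_t = (1.550×10^5 + 7.860×10^5)/2 = 4.705×10^5 km.
On the circular orbit at r = 1.550×10^5 km, v_c = √(μ/r) = 10.800 km/s.
Transfer-orbit speed at the same r (vis-viva, a = a_t): v_t = √[μ(2/r − 1/a_t)] = 13.959 km/s.
Δv₁ = |v_t − v_c| = |13.959 − 10.800| = 3.159 km/s.

Δv₁ = 3.16 km/s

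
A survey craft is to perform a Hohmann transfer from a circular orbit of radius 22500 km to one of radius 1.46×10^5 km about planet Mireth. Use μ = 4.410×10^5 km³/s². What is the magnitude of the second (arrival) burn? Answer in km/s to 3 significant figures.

Transfer-ellipse semi-major axis a_t = (r₁ + r₂)/2 = (22500 + 1.460×10^5)/2 = 84250 km.
On the circular orbit at r = 1.460×10^5 km, v_c = √(μ/r) = 1.738 km/s.
Transfer-orbit speed at the same r (vis-viva, a = a_t): v_t = √[μ(2/r − 1/a_t)] = 0.8982 km/s.
Δv₂ = |v_t − v_c| = |0.8982 − 1.738| = 0.8398 km/s.

Δv₂ = 0.840 km/s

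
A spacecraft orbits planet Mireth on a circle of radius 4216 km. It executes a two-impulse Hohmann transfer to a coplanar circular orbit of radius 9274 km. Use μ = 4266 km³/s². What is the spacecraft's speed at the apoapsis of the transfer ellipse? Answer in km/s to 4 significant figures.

The Hohmann ellipse has a_t = (r₁ + r₂)/2 = 6745 km.
The apoapsis of the transfer ellipse is at r = 9274 km.
Applying v² = μ(2/r − 1/a_t): v = 0.5362 km/s.

v = 0.5362 km/s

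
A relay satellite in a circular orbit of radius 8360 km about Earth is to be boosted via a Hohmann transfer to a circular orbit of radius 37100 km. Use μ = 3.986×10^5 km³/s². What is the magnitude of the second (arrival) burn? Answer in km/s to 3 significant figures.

Δv₂ = 1.29 km/s

Transfer-ellipse semi-major axis a_t = (r₁ + r₂)/2 = (8360 + 37100)/2 = 22730 km.
Circular speed at r = 37100 km: v_c = √(μ/r) = 3.278 km/s.
Transfer-orbit speed at the same r (vis-viva, a = a_t): v_t = √[μ(2/r − 1/a_t)] = 1.988 km/s.
Δv₂ = |v_t − v_c| = |1.988 − 3.278| = 1.290 km/s.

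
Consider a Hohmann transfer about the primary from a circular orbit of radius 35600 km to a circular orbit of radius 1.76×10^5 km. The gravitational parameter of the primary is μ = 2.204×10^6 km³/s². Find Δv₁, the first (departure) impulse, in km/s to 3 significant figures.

Semi-major axis of the transfer orbit: a_t = (35600 + 1.760×10^5)/2 = 1.058×10^5 km.
On the circular orbit at r = 35600 km, v_c = √(μ/r) = 7.8683 km/s.
Transfer-orbit speed at the same r (vis-viva, a = a_t): v_t = √[μ(2/r − 1/a_t)] = 10.148 km/s.
Δv₁ = |v_t − v_c| = |10.148 − 7.8683| = 2.280 km/s.

Δv₁ = 2.28 km/s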